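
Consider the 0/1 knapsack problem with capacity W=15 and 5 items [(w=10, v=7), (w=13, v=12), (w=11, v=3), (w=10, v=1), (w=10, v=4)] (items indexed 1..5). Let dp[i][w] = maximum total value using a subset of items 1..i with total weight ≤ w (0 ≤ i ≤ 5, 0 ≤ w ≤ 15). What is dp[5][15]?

i\w   0   1   2   3   4   5   6   7   8   9  10  11  12  13  14  15
  0   0   0   0   0   0   0   0   0   0   0   0   0   0   0   0   0
  1   0   0   0   0   0   0   0   0   0   0   7   7   7   7   7   7
  2   0   0   0   0   0   0   0   0   0   0   7   7   7  12  12  12
  3   0   0   0   0   0   0   0   0   0   0   7   7   7  12  12  12
  4   0   0   0   0   0   0   0   0   0   0   7   7   7  12  12  12
  5   0   0   0   0   0   0   0   0   0   0   7   7   7  12  12  12

12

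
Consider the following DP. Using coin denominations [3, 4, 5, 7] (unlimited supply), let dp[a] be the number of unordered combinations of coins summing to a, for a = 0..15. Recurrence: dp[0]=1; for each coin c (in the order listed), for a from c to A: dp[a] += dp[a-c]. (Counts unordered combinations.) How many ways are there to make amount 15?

6

after  coin     0     1     2     3     4     5     6     7     8     9    10    11    12    13    14    15
          3     1     0     0     1     0     0     1     0     0     1     0     0     1     0     0     1
          4     1     0     0     1     1     0     1     1     1     1     1     1     2     1     1     2
          5     1     0     0     1     1     1     1     1     2     2     2     2     3     3     3     4
          7     1     0     0     1     1     1     1     2     2     2     3     3     4     4     5     6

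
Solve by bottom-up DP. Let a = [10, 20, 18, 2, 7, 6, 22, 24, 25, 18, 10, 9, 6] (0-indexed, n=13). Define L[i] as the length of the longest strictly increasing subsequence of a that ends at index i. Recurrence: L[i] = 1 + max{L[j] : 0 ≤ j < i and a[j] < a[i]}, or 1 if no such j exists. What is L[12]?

2

   i    0    1    2    3    4    5    6    7    8    9   10   11   12
a[i]   10   20   18    2    7    6   22   24   25   18   10    9    6
L[i]    1    2    2    1    2    2    3    4    5    3    3    3    2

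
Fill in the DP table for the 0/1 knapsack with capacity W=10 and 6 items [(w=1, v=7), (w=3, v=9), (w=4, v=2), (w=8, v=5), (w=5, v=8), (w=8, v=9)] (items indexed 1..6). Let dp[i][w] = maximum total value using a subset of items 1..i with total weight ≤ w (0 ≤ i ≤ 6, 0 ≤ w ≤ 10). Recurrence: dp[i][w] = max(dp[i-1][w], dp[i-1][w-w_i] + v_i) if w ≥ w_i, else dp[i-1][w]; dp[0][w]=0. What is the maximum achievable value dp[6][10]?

i\w   0   1   2   3   4   5   6   7   8   9  10
  0   0   0   0   0   0   0   0   0   0   0   0
  1   0   7   7   7   7   7   7   7   7   7   7
  2   0   7   7   9  16  16  16  16  16  16  16
  3   0   7   7   9  16  16  16  16  18  18  18
  4   0   7   7   9  16  16  16  16  18  18  18
  5   0   7   7   9  16  16  16  16  18  24  24
  6   0   7   7   9  16  16  16  16  18  24  24

24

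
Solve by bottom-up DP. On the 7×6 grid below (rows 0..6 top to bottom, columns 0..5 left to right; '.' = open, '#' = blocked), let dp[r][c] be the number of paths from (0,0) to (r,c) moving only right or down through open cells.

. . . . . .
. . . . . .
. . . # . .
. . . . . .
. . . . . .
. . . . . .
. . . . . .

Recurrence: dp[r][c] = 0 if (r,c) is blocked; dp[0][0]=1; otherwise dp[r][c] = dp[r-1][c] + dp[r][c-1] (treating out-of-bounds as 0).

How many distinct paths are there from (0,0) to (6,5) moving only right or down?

312

r\c   0   1   2   3   4   5
  0   1   1   1   1   1   1
  1   1   2   3   4   5   6
  2   1   3   6   0   5  11
  3   1   4  10  10  15  26
  4   1   5  15  25  40  66
  5   1   6  21  46  86 152
  6   1   7  28  74 160 312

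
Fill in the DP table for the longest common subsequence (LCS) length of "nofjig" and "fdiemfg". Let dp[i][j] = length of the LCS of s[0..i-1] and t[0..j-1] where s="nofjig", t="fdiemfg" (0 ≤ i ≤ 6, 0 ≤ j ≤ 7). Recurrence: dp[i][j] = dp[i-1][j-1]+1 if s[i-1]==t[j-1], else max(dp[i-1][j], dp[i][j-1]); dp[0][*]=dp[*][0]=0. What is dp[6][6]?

2

   ''  f  d  i  e  m  f  g
''  0  0  0  0  0  0  0  0
 n  0  0  0  0  0  0  0  0
 o  0  0  0  0  0  0  0  0
 f  0  1  1  1  1  1  1  1
 j  0  1  1  1  1  1  1  1
 i  0  1  1  2  2  2  2  2
 g  0  1  1  2  2  2  2  3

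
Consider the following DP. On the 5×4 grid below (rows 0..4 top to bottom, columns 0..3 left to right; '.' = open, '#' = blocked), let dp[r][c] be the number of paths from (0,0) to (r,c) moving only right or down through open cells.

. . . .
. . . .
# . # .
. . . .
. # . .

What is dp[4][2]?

r\c   0   1   2   3
  0   1   1   1   1
  1   1   2   3   4
  2   0   2   0   4
  3   0   2   2   6
  4   0   0   2   8

2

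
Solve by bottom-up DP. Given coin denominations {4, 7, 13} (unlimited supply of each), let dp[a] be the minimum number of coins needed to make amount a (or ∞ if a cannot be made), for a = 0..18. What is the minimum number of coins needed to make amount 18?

3

 a  0  1  2  3  4  5  6  7  8  9 10 11 12 13 14 15 16 17 18
dp  0  -  -  -  1  -  -  1  2  -  -  2  3  1  2  3  4  2  3
(- denotes ∞ / unreachable)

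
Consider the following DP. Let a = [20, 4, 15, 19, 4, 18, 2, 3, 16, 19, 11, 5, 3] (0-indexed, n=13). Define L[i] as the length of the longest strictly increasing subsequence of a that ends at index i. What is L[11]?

   i    0    1    2    3    4    5    6    7    8    9   10   11   12
a[i]   20    4   15   19    4   18    2    3   16   19   11    5    3
L[i]    1    1    2    3    1    3    1    2    3    4    3    3    2

3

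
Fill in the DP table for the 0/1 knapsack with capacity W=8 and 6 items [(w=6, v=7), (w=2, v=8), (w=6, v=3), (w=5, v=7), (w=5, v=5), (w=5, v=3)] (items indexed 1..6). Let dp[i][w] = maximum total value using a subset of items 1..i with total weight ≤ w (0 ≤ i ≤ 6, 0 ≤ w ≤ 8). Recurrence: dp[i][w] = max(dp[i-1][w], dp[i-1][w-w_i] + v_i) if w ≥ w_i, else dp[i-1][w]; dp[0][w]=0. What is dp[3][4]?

8

i\w   0   1   2   3   4   5   6   7   8
  0   0   0   0   0   0   0   0   0   0
  1   0   0   0   0   0   0   7   7   7
  2   0   0   8   8   8   8   8   8  15
  3   0   0   8   8   8   8   8   8  15
  4   0   0   8   8   8   8   8  15  15
  5   0   0   8   8   8   8   8  15  15
  6   0   0   8   8   8   8   8  15  15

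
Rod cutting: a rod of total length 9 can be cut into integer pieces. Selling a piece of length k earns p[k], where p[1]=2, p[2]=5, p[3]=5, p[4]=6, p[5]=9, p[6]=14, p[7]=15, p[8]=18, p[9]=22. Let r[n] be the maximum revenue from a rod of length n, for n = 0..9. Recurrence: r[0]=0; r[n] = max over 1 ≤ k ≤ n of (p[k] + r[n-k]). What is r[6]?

15

   n    0    1    2    3    4    5    6    7    8    9
r[n]    0    2    5    7   10   12   15   17   20   22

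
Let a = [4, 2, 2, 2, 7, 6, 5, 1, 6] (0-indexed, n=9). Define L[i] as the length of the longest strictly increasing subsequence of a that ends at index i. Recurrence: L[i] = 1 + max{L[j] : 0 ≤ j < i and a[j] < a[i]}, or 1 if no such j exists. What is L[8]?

3

   i    0    1    2    3    4    5    6    7    8
a[i]    4    2    2    2    7    6    5    1    6
L[i]    1    1    1    1    2    2    2    1    3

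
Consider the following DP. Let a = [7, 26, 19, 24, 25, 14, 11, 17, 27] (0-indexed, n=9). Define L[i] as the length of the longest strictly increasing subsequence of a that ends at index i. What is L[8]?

5

   i    0    1    2    3    4    5    6    7    8
a[i]    7   26   19   24   25   14   11   17   27
L[i]    1    2    2    3    4    2    2    3    5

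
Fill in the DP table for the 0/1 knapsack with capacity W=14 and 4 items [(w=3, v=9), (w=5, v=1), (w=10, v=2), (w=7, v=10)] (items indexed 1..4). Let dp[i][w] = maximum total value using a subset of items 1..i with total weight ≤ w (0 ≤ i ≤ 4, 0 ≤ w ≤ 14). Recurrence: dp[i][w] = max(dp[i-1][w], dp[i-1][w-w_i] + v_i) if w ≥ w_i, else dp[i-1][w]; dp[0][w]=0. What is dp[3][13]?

i\w   0   1   2   3   4   5   6   7   8   9  10  11  12  13  14
  0   0   0   0   0   0   0   0   0   0   0   0   0   0   0   0
  1   0   0   0   9   9   9   9   9   9   9   9   9   9   9   9
  2   0   0   0   9   9   9   9   9  10  10  10  10  10  10  10
  3   0   0   0   9   9   9   9   9  10  10  10  10  10  11  11
  4   0   0   0   9   9   9   9  10  10  10  19  19  19  19  19

11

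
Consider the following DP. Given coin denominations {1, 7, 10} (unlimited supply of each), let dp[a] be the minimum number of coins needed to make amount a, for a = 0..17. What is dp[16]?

4

 a  0  1  2  3  4  5  6  7  8  9 10 11 12 13 14 15 16 17
dp  0  1  2  3  4  5  6  1  2  3  1  2  3  4  2  3  4  2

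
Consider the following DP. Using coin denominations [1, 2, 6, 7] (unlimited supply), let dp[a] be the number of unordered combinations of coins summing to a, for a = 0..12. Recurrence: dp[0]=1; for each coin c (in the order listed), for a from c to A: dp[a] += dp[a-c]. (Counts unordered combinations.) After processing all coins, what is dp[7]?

after  coin     0     1     2     3     4     5     6     7     8     9    10    11    12
          1     1     1     1     1     1     1     1     1     1     1     1     1     1
          2     1     1     2     2     3     3     4     4     5     5     6     6     7
          6     1     1     2     2     3     3     5     5     7     7     9     9    12
          7     1     1     2     2     3     3     5     6     8     9    11    12    15

6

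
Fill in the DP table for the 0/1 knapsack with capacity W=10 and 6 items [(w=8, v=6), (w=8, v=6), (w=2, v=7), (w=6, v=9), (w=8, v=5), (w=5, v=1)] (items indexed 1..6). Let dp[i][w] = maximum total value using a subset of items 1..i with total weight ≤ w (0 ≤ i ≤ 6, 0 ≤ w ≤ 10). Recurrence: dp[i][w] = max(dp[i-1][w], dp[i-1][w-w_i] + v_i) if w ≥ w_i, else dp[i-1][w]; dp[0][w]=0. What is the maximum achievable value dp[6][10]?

16

i\w   0   1   2   3   4   5   6   7   8   9  10
  0   0   0   0   0   0   0   0   0   0   0   0
  1   0   0   0   0   0   0   0   0   6   6   6
  2   0   0   0   0   0   0   0   0   6   6   6
  3   0   0   7   7   7   7   7   7   7   7  13
  4   0   0   7   7   7   7   9   9  16  16  16
  5   0   0   7   7   7   7   9   9  16  16  16
  6   0   0   7   7   7   7   9   9  16  16  16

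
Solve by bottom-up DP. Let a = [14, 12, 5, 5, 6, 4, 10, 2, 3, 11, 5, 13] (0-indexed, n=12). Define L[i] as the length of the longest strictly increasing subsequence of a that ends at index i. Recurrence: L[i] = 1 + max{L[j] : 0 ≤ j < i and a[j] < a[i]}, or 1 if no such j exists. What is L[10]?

3

   i    0    1    2    3    4    5    6    7    8    9   10   11
a[i]   14   12    5    5    6    4   10    2    3   11    5   13
L[i]    1    1    1    1    2    1    3    1    2    4    3    5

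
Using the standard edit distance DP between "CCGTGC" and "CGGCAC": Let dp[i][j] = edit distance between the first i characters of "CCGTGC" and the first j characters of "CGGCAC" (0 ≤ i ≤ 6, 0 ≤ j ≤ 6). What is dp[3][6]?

4

   ''  C  G  G  C  A  C
''  0  1  2  3  4  5  6
 C  1  0  1  2  3  4  5
 C  2  1  1  2  2  3  4
 G  3  2  1  1  2  3  4
 T  4  3  2  2  2  3  4
 G  5  4  3  2  3  3  4
 C  6  5  4  3  2  3  3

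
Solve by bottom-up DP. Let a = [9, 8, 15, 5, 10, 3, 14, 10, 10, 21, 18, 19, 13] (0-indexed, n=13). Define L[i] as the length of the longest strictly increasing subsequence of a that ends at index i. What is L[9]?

4

   i    0    1    2    3    4    5    6    7    8    9   10   11   12
a[i]    9    8   15    5   10    3   14   10   10   21   18   19   13
L[i]    1    1    2    1    2    1    3    2    2    4    4    5    3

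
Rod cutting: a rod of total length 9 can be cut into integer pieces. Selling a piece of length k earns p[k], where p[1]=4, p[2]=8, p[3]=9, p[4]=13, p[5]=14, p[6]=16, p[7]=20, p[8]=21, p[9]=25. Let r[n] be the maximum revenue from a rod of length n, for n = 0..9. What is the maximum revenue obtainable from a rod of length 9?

36

   n    0    1    2    3    4    5    6    7    8    9
r[n]    0    4    8   12   16   20   24   28   32   36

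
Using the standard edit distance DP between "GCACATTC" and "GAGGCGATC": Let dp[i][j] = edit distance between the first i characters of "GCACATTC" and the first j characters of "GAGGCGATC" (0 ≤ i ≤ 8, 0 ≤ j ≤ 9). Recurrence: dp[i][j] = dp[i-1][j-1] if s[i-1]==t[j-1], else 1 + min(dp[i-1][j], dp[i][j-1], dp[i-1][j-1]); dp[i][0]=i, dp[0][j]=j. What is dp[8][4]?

   ''  G  A  G  G  C  G  A  T  C
''  0  1  2  3  4  5  6  7  8  9
 G  1  0  1  2  3  4  5  6  7  8
 C  2  1  1  2  3  3  4  5  6  7
 A  3  2  1  2  3  4  4  4  5  6
 C  4  3  2  2  3  3  4  5  5  5
 A  5  4  3  3  3  4  4  4  5  6
 T  6  5  4  4  4  4  5  5  4  5
 T  7  6  5  5  5  5  5  6  5  5
 C  8  7  6  6  6  5  6  6  6  5

6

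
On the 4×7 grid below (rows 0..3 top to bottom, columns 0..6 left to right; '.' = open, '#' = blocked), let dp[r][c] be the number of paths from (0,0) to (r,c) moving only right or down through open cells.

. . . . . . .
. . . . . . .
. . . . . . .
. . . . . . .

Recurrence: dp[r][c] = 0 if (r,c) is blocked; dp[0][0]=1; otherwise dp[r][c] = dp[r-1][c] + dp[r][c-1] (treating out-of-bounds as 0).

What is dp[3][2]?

10

r\c   0   1   2   3   4   5   6
  0   1   1   1   1   1   1   1
  1   1   2   3   4   5   6   7
  2   1   3   6  10  15  21  28
  3   1   4  10  20  35  56  84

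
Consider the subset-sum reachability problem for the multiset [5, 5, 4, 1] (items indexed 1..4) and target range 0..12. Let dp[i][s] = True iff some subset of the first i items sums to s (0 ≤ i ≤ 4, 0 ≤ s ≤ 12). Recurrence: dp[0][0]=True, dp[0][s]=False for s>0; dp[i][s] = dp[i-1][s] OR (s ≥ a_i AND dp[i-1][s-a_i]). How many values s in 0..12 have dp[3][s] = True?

5

i\s   0   1   2   3   4   5   6   7   8   9  10  11  12
  0   T   F   F   F   F   F   F   F   F   F   F   F   F
  1   T   F   F   F   F   T   F   F   F   F   F   F   F
  2   T   F   F   F   F   T   F   F   F   F   T   F   F
  3   T   F   F   F   T   T   F   F   F   T   T   F   F
  4   T   T   F   F   T   T   T   F   F   T   T   T   F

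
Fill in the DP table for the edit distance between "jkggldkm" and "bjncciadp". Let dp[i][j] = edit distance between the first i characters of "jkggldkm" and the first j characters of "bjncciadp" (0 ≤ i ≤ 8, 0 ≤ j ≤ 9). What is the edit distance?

   ''  b  j  n  c  c  i  a  d  p
''  0  1  2  3  4  5  6  7  8  9
 j  1  1  1  2  3  4  5  6  7  8
 k  2  2  2  2  3  4  5  6  7  8
 g  3  3  3  3  3  4  5  6  7  8
 g  4  4  4  4  4  4  5  6  7  8
 l  5  5  5  5  5  5  5  6  7  8
 d  6  6  6  6  6  6  6  6  6  7
 k  7  7  7  7  7  7  7  7  7  7
 m  8  8  8  8  8  8  8  8  8  8

8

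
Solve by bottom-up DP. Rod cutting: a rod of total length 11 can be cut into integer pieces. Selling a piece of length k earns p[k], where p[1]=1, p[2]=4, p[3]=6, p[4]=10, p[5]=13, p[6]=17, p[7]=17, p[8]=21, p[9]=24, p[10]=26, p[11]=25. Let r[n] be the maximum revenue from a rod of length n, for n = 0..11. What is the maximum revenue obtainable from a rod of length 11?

   n    0    1    2    3    4    5    6    7    8    9   10   11
r[n]    0    1    4    6   10   13   17   18   21   24   27   30

30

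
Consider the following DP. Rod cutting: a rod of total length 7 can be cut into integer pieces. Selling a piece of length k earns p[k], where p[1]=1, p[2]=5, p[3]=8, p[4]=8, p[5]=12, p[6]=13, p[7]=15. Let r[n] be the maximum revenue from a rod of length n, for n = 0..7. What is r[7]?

   n    0    1    2    3    4    5    6    7
r[n]    0    1    5    8   10   13   16   18

18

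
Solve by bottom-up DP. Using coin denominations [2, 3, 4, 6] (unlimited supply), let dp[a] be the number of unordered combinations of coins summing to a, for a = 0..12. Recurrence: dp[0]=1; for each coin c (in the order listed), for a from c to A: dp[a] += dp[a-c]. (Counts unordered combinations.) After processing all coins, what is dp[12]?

after  coin     0     1     2     3     4     5     6     7     8     9    10    11    12
          2     1     0     1     0     1     0     1     0     1     0     1     0     1
          3     1     0     1     1     1     1     2     1     2     2     2     2     3
          4     1     0     1     1     2     1     3     2     4     3     5     4     7
          6     1     0     1     1     2     1     4     2     5     4     7     5    11

11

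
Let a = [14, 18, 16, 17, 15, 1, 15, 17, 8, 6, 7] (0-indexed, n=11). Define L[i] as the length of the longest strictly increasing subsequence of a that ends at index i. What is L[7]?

3

   i    0    1    2    3    4    5    6    7    8    9   10
a[i]   14   18   16   17   15    1   15   17    8    6    7
L[i]    1    2    2    3    2    1    2    3    2    2    3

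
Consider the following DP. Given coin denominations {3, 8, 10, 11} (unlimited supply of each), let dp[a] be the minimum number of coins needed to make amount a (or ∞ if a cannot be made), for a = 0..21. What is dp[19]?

 a  0  1  2  3  4  5  6  7  8  9 10 11 12 13 14 15 16 17 18 19 20 21
dp  0  -  -  1  -  -  2  -  1  3  1  1  4  2  2  5  2  3  2  2  2  2
(- denotes ∞ / unreachable)

2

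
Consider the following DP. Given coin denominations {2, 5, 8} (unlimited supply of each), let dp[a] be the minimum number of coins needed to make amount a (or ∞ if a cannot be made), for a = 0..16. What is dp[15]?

 a  0  1  2  3  4  5  6  7  8  9 10 11 12 13 14 15 16
dp  0  -  1  -  2  1  3  2  1  3  2  4  3  2  4  3  2
(- denotes ∞ / unreachable)

3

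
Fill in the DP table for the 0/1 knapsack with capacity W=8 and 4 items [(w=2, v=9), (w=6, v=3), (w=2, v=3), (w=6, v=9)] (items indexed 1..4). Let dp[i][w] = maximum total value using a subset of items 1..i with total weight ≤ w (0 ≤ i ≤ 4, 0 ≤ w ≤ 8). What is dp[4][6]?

i\w   0   1   2   3   4   5   6   7   8
  0   0   0   0   0   0   0   0   0   0
  1   0   0   9   9   9   9   9   9   9
  2   0   0   9   9   9   9   9   9  12
  3   0   0   9   9  12  12  12  12  12
  4   0   0   9   9  12  12  12  12  18

12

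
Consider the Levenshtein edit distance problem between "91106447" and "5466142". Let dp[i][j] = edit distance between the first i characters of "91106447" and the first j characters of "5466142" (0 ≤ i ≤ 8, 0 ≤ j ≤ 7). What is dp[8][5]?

7

   ''  5  4  6  6  1  4  2
''  0  1  2  3  4  5  6  7
 9  1  1  2  3  4  5  6  7
 1  2  2  2  3  4  4  5  6
 1  3  3  3  3  4  4  5  6
 0  4  4  4  4  4  5  5  6
 6  5  5  5  4  4  5  6  6
 4  6  6  5  5  5  5  5  6
 4  7  7  6  6  6  6  5  6
 7  8  8  7  7  7  7  6  6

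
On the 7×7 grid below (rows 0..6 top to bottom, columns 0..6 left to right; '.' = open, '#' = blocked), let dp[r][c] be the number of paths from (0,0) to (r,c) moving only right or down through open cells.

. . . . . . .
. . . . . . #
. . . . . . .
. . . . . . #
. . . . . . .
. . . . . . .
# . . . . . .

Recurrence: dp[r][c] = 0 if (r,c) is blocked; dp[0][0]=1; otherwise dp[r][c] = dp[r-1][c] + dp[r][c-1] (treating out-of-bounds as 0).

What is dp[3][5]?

56

r\c   0   1   2   3   4   5   6
  0   1   1   1   1   1   1   1
  1   1   2   3   4   5   6   0
  2   1   3   6  10  15  21  21
  3   1   4  10  20  35  56   0
  4   1   5  15  35  70 126 126
  5   1   6  21  56 126 252 378
  6   0   6  27  83 209 461 839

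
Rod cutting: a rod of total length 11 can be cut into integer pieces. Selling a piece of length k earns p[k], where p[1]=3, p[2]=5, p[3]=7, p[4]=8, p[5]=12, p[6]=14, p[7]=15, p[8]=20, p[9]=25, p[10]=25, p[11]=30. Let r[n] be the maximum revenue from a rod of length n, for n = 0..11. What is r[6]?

   n    0    1    2    3    4    5    6    7    8    9   10   11
r[n]    0    3    6    9   12   15   18   21   24   27   30   33

18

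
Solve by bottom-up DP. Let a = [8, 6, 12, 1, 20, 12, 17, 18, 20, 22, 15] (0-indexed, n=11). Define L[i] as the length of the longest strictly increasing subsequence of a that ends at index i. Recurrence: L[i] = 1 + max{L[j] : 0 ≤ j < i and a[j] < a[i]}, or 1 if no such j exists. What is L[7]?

   i    0    1    2    3    4    5    6    7    8    9   10
a[i]    8    6   12    1   20   12   17   18   20   22   15
L[i]    1    1    2    1    3    2    3    4    5    6    3

4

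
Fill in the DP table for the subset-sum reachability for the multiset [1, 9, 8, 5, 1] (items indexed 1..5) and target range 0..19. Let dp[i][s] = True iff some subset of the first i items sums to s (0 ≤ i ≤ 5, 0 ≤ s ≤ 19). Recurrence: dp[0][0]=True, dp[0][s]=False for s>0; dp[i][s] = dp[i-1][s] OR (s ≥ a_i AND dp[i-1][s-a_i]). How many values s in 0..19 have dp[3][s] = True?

i\s   0   1   2   3   4   5   6   7   8   9  10  11  12  13  14  15  16  17  18  19
  0   T   F   F   F   F   F   F   F   F   F   F   F   F   F   F   F   F   F   F   F
  1   T   T   F   F   F   F   F   F   F   F   F   F   F   F   F   F   F   F   F   F
  2   T   T   F   F   F   F   F   F   F   T   T   F   F   F   F   F   F   F   F   F
  3   T   T   F   F   F   F   F   F   T   T   T   F   F   F   F   F   F   T   T   F
  4   T   T   F   F   F   T   T   F   T   T   T   F   F   T   T   T   F   T   T   F
  5   T   T   T   F   F   T   T   T   T   T   T   T   F   T   T   T   T   T   T   T

7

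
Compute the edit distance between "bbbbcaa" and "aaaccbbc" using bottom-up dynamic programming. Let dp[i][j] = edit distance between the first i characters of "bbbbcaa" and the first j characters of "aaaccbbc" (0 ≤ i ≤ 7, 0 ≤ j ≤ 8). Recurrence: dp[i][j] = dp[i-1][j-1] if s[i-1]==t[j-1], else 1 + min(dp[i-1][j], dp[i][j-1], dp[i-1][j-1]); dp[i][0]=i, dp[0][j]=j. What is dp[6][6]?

5

   ''  a  a  a  c  c  b  b  c
''  0  1  2  3  4  5  6  7  8
 b  1  1  2  3  4  5  5  6  7
 b  2  2  2  3  4  5  5  5  6
 b  3  3  3  3  4  5  5  5  6
 b  4  4  4  4  4  5  5  5  6
 c  5  5  5  5  4  4  5  6  5
 a  6  5  5  5  5  5  5  6  6
 a  7  6  5  5  6  6  6  6  7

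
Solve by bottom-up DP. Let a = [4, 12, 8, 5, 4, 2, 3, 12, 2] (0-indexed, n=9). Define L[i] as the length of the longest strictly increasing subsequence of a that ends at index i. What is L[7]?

   i    0    1    2    3    4    5    6    7    8
a[i]    4   12    8    5    4    2    3   12    2
L[i]    1    2    2    2    1    1    2    3    1

3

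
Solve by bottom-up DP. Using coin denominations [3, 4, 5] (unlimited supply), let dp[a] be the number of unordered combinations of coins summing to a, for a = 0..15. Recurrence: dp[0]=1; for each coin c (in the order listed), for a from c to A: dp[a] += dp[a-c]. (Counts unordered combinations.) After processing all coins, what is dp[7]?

after  coin     0     1     2     3     4     5     6     7     8     9    10    11    12    13    14    15
          3     1     0     0     1     0     0     1     0     0     1     0     0     1     0     0     1
          4     1     0     0     1     1     0     1     1     1     1     1     1     2     1     1     2
          5     1     0     0     1     1     1     1     1     2     2     2     2     3     3     3     4

1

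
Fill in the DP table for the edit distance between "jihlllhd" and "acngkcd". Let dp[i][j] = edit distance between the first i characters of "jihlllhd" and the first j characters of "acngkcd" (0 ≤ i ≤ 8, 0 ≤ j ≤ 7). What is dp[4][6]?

6

   ''  a  c  n  g  k  c  d
''  0  1  2  3  4  5  6  7
 j  1  1  2  3  4  5  6  7
 i  2  2  2  3  4  5  6  7
 h  3  3  3  3  4  5  6  7
 l  4  4  4  4  4  5  6  7
 l  5  5  5  5  5  5  6  7
 l  6  6  6  6  6  6  6  7
 h  7  7  7  7  7  7  7  7
 d  8  8  8  8  8  8  8  7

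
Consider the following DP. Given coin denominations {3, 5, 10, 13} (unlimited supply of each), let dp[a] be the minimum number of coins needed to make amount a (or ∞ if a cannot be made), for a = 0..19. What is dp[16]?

 a  0  1  2  3  4  5  6  7  8  9 10 11 12 13 14 15 16 17 18 19
dp  0  -  -  1  -  1  2  -  2  3  1  3  4  1  4  2  2  5  2  3
(- denotes ∞ / unreachable)

2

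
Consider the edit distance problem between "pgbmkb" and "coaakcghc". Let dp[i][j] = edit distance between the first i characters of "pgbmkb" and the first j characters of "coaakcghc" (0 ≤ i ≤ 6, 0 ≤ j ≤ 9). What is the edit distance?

   ''  c  o  a  a  k  c  g  h  c
''  0  1  2  3  4  5  6  7  8  9
 p  1  1  2  3  4  5  6  7  8  9
 g  2  2  2  3  4  5  6  6  7  8
 b  3  3  3  3  4  5  6  7  7  8
 m  4  4  4  4  4  5  6  7  8  8
 k  5  5  5  5  5  4  5  6  7  8
 b  6  6  6  6  6  5  5  6  7  8

8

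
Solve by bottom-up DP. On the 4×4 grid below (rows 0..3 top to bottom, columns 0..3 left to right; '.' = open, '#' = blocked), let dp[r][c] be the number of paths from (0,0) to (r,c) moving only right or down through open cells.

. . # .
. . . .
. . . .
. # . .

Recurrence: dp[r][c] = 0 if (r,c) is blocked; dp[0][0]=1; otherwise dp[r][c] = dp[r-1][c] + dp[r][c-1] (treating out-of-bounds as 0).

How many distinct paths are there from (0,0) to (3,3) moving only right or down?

r\c   0   1   2   3
  0   1   1   0   0
  1   1   2   2   2
  2   1   3   5   7
  3   1   0   5  12

12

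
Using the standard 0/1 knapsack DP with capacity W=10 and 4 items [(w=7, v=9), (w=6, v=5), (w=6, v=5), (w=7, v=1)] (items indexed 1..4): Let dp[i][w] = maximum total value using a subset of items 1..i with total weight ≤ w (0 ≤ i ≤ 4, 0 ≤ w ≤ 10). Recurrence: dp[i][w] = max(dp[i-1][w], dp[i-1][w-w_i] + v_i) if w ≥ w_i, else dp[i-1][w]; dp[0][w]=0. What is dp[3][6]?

i\w   0   1   2   3   4   5   6   7   8   9  10
  0   0   0   0   0   0   0   0   0   0   0   0
  1   0   0   0   0   0   0   0   9   9   9   9
  2   0   0   0   0   0   0   5   9   9   9   9
  3   0   0   0   0   0   0   5   9   9   9   9
  4   0   0   0   0   0   0   5   9   9   9   9

5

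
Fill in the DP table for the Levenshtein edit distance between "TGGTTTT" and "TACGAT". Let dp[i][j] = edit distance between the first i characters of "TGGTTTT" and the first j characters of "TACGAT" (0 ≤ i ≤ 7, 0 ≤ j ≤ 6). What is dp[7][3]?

   ''  T  A  C  G  A  T
''  0  1  2  3  4  5  6
 T  1  0  1  2  3  4  5
 G  2  1  1  2  2  3  4
 G  3  2  2  2  2  3  4
 T  4  3  3  3  3  3  3
 T  5  4  4  4  4  4  3
 T  6  5  5  5  5  5  4
 T  7  6  6  6  6  6  5

6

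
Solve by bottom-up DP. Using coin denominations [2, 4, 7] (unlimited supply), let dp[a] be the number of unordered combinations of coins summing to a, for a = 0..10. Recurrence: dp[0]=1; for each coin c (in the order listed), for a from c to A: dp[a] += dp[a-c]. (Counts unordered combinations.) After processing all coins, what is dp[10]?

after  coin     0     1     2     3     4     5     6     7     8     9    10
          2     1     0     1     0     1     0     1     0     1     0     1
          4     1     0     1     0     2     0     2     0     3     0     3
          7     1     0     1     0     2     0     2     1     3     1     3

3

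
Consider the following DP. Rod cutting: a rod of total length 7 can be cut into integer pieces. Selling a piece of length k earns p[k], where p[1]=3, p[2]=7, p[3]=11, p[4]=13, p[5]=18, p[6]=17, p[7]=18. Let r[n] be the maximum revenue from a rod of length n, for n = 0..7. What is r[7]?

25

   n    0    1    2    3    4    5    6    7
r[n]    0    3    7   11   14   18   22   25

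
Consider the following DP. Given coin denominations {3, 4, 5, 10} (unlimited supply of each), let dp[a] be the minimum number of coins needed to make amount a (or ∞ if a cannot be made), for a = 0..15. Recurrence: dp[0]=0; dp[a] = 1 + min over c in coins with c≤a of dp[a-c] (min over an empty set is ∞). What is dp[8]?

 a  0  1  2  3  4  5  6  7  8  9 10 11 12 13 14 15
dp  0  -  -  1  1  1  2  2  2  2  1  3  3  2  2  2
(- denotes ∞ / unreachable)

2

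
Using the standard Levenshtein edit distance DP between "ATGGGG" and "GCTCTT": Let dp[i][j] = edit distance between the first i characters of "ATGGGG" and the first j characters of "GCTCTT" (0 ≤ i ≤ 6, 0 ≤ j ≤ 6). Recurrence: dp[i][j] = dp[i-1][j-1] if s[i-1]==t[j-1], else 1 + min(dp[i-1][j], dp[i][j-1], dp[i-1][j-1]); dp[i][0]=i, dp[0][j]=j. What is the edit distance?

6

   ''  G  C  T  C  T  T
''  0  1  2  3  4  5  6
 A  1  1  2  3  4  5  6
 T  2  2  2  2  3  4  5
 G  3  2  3  3  3  4  5
 G  4  3  3  4  4  4  5
 G  5  4  4  4  5  5  5
 G  6  5  5  5  5  6  6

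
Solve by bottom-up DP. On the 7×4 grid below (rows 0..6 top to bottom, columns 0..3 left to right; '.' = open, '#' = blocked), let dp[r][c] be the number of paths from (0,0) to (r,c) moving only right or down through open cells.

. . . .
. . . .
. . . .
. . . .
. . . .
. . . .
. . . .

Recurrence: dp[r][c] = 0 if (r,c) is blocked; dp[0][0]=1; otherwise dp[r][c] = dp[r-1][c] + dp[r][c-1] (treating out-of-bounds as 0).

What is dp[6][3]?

84

r\c   0   1   2   3
  0   1   1   1   1
  1   1   2   3   4
  2   1   3   6  10
  3   1   4  10  20
  4   1   5  15  35
  5   1   6  21  56
  6   1   7  28  84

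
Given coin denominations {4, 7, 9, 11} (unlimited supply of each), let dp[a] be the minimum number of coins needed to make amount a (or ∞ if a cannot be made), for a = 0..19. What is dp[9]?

1

 a  0  1  2  3  4  5  6  7  8  9 10 11 12 13 14 15 16 17 18 19
dp  0  -  -  -  1  -  -  1  2  1  -  1  3  2  2  2  2  3  2  3
(- denotes ∞ / unreachable)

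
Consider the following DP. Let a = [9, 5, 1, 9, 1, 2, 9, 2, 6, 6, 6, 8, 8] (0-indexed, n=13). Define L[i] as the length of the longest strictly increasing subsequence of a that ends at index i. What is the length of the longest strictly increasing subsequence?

   i    0    1    2    3    4    5    6    7    8    9   10   11   12
a[i]    9    5    1    9    1    2    9    2    6    6    6    8    8
L[i]    1    1    1    2    1    2    3    2    3    3    3    4    4

4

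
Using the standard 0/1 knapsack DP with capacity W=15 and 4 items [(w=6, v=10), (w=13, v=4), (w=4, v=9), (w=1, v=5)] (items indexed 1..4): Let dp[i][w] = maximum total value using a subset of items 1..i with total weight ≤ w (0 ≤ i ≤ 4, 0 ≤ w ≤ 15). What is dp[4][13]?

i\w   0   1   2   3   4   5   6   7   8   9  10  11  12  13  14  15
  0   0   0   0   0   0   0   0   0   0   0   0   0   0   0   0   0
  1   0   0   0   0   0   0  10  10  10  10  10  10  10  10  10  10
  2   0   0   0   0   0   0  10  10  10  10  10  10  10  10  10  10
  3   0   0   0   0   9   9  10  10  10  10  19  19  19  19  19  19
  4   0   5   5   5   9  14  14  15  15  15  19  24  24  24  24  24

24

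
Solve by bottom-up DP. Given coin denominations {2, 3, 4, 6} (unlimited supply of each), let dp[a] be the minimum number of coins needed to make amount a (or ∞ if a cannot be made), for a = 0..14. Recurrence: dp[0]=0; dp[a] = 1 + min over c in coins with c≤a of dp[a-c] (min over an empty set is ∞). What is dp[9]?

2

 a  0  1  2  3  4  5  6  7  8  9 10 11 12 13 14
dp  0  -  1  1  1  2  1  2  2  2  2  3  2  3  3
(- denotes ∞ / unreachable)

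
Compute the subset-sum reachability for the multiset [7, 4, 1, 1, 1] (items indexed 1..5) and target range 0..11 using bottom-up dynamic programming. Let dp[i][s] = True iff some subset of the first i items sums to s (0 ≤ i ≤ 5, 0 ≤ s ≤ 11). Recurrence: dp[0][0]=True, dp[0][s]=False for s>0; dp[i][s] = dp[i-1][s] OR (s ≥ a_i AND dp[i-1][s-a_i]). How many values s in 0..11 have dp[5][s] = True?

i\s   0   1   2   3   4   5   6   7   8   9  10  11
  0   T   F   F   F   F   F   F   F   F   F   F   F
  1   T   F   F   F   F   F   F   T   F   F   F   F
  2   T   F   F   F   T   F   F   T   F   F   F   T
  3   T   T   F   F   T   T   F   T   T   F   F   T
  4   T   T   T   F   T   T   T   T   T   T   F   T
  5   T   T   T   T   T   T   T   T   T   T   T   T

12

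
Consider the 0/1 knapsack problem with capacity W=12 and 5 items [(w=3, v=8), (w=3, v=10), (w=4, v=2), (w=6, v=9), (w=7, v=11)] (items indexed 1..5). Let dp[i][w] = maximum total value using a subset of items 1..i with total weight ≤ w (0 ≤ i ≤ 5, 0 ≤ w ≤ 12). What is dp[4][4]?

10

i\w   0   1   2   3   4   5   6   7   8   9  10  11  12
  0   0   0   0   0   0   0   0   0   0   0   0   0   0
  1   0   0   0   8   8   8   8   8   8   8   8   8   8
  2   0   0   0  10  10  10  18  18  18  18  18  18  18
  3   0   0   0  10  10  10  18  18  18  18  20  20  20
  4   0   0   0  10  10  10  18  18  18  19  20  20  27
  5   0   0   0  10  10  10  18  18  18  19  21  21  27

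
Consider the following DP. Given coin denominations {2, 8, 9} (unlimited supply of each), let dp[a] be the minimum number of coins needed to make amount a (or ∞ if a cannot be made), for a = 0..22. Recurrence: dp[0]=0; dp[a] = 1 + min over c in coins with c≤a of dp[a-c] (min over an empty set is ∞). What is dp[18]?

2

 a  0  1  2  3  4  5  6  7  8  9 10 11 12 13 14 15 16 17 18 19 20 21 22
dp  0  -  1  -  2  -  3  -  1  1  2  2  3  3  4  4  2  2  2  3  3  4  4
(- denotes ∞ / unreachable)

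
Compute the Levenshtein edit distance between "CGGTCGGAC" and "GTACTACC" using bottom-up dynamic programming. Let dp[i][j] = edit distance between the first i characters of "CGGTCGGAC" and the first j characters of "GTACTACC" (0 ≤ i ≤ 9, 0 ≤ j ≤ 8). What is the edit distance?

6

   ''  G  T  A  C  T  A  C  C
''  0  1  2  3  4  5  6  7  8
 C  1  1  2  3  3  4  5  6  7
 G  2  1  2  3  4  4  5  6  7
 G  3  2  2  3  4  5  5  6  7
 T  4  3  2  3  4  4  5  6  7
 C  5  4  3  3  3  4  5  5  6
 G  6  5  4  4  4  4  5  6  6
 G  7  6  5  5  5  5  5  6  7
 A  8  7  6  5  6  6  5  6  7
 C  9  8  7  6  5  6  6  5  6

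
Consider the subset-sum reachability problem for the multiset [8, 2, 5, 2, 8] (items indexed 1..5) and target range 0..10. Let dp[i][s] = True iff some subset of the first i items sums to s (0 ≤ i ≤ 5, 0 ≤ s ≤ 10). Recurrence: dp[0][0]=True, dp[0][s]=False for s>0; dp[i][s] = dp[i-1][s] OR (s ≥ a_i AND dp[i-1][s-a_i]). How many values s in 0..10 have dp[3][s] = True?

6

i\s   0   1   2   3   4   5   6   7   8   9  10
  0   T   F   F   F   F   F   F   F   F   F   F
  1   T   F   F   F   F   F   F   F   T   F   F
  2   T   F   T   F   F   F   F   F   T   F   T
  3   T   F   T   F   F   T   F   T   T   F   T
  4   T   F   T   F   T   T   F   T   T   T   T
  5   T   F   T   F   T   T   F   T   T   T   T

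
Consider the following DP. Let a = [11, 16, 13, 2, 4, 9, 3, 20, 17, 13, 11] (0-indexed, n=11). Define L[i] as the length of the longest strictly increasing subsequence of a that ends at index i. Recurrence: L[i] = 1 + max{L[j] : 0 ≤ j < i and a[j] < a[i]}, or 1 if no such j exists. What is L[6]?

2

   i    0    1    2    3    4    5    6    7    8    9   10
a[i]   11   16   13    2    4    9    3   20   17   13   11
L[i]    1    2    2    1    2    3    2    4    4    4    4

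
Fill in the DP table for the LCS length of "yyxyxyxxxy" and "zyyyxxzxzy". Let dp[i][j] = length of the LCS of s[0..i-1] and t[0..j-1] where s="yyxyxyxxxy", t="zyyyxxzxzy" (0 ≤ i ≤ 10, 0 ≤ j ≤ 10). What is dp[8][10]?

6

   ''  z  y  y  y  x  x  z  x  z  y
''  0  0  0  0  0  0  0  0  0  0  0
 y  0  0  1  1  1  1  1  1  1  1  1
 y  0  0  1  2  2  2  2  2  2  2  2
 x  0  0  1  2  2  3  3  3  3  3  3
 y  0  0  1  2  3  3  3  3  3  3  4
 x  0  0  1  2  3  4  4  4  4  4  4
 y  0  0  1  2  3  4  4  4  4  4  5
 x  0  0  1  2  3  4  5  5  5  5  5
 x  0  0  1  2  3  4  5  5  6  6  6
 x  0  0  1  2  3  4  5  5  6  6  6
 y  0  0  1  2  3  4  5  5  6  6  7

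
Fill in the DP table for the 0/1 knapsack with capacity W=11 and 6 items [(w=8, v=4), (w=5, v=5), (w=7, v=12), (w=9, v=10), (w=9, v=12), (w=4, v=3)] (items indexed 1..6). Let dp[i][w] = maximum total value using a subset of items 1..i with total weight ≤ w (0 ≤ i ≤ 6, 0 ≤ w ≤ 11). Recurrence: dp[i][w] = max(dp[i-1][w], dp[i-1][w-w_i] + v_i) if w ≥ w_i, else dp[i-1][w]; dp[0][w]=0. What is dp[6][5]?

5

i\w   0   1   2   3   4   5   6   7   8   9  10  11
  0   0   0   0   0   0   0   0   0   0   0   0   0
  1   0   0   0   0   0   0   0   0   4   4   4   4
  2   0   0   0   0   0   5   5   5   5   5   5   5
  3   0   0   0   0   0   5   5  12  12  12  12  12
  4   0   0   0   0   0   5   5  12  12  12  12  12
  5   0   0   0   0   0   5   5  12  12  12  12  12
  6   0   0   0   0   3   5   5  12  12  12  12  15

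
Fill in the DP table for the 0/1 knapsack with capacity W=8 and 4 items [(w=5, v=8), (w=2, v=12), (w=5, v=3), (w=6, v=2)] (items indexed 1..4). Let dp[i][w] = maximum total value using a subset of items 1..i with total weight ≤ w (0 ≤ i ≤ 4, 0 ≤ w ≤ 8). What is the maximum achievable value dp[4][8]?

20

i\w   0   1   2   3   4   5   6   7   8
  0   0   0   0   0   0   0   0   0   0
  1   0   0   0   0   0   8   8   8   8
  2   0   0  12  12  12  12  12  20  20
  3   0   0  12  12  12  12  12  20  20
  4   0   0  12  12  12  12  12  20  20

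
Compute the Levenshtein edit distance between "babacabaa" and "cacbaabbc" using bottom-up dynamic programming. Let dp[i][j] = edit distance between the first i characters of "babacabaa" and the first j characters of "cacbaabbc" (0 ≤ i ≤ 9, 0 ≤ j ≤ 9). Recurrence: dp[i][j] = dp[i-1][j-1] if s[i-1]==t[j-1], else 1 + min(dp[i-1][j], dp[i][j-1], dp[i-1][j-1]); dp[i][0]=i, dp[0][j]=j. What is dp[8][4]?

   ''  c  a  c  b  a  a  b  b  c
''  0  1  2  3  4  5  6  7  8  9
 b  1  1  2  3  3  4  5  6  7  8
 a  2  2  1  2  3  3  4  5  6  7
 b  3  3  2  2  2  3  4  4  5  6
 a  4  4  3  3  3  2  3  4  5  6
 c  5  4  4  3  4  3  3  4  5  5
 a  6  5  4  4  4  4  3  4  5  6
 b  7  6  5  5  4  5  4  3  4  5
 a  8  7  6  6  5  4  5  4  4  5
 a  9  8  7  7  6  5  4  5  5  5

5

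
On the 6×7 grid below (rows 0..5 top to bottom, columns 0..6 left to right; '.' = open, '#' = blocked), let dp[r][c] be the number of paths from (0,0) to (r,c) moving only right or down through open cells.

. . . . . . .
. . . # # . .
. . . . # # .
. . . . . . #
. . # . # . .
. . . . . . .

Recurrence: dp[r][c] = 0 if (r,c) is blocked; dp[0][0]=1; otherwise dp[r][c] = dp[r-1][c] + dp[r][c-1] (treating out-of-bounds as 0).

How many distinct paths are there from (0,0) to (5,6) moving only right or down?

r\c   0   1   2   3   4   5   6
  0   1   1   1   1   1   1   1
  1   1   2   3   0   0   1   2
  2   1   3   6   6   0   0   2
  3   1   4  10  16  16  16   0
  4   1   5   0  16   0  16  16
  5   1   6   6  22  22  38  54

54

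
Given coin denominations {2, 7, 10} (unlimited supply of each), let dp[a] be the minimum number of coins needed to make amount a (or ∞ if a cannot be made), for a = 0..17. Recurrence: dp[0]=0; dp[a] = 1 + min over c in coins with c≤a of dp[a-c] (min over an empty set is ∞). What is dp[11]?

3

 a  0  1  2  3  4  5  6  7  8  9 10 11 12 13 14 15 16 17
dp  0  -  1  -  2  -  3  1  4  2  1  3  2  4  2  5  3  2
(- denotes ∞ / unreachable)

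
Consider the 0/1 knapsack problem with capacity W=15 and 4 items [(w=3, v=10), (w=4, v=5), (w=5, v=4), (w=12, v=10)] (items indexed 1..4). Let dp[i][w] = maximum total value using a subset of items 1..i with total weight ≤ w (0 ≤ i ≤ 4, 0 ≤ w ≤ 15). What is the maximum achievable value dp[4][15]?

20

i\w   0   1   2   3   4   5   6   7   8   9  10  11  12  13  14  15
  0   0   0   0   0   0   0   0   0   0   0   0   0   0   0   0   0
  1   0   0   0  10  10  10  10  10  10  10  10  10  10  10  10  10
  2   0   0   0  10  10  10  10  15  15  15  15  15  15  15  15  15
  3   0   0   0  10  10  10  10  15  15  15  15  15  19  19  19  19
  4   0   0   0  10  10  10  10  15  15  15  15  15  19  19  19  20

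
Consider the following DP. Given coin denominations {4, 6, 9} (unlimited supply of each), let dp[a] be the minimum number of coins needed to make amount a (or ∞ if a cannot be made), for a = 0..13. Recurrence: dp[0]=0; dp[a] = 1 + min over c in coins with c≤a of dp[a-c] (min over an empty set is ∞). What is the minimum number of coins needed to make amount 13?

2

 a  0  1  2  3  4  5  6  7  8  9 10 11 12 13
dp  0  -  -  -  1  -  1  -  2  1  2  -  2  2
(- denotes ∞ / unreachable)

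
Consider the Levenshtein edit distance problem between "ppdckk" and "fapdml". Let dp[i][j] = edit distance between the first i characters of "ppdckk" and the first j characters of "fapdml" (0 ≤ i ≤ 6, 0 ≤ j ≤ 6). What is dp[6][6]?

5

   ''  f  a  p  d  m  l
''  0  1  2  3  4  5  6
 p  1  1  2  2  3  4  5
 p  2  2  2  2  3  4  5
 d  3  3  3  3  2  3  4
 c  4  4  4  4  3  3  4
 k  5  5  5  5  4  4  4
 k  6  6  6  6  5  5  5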